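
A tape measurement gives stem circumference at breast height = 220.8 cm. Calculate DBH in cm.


Formula: DBH = C / pi
DBH = 220.8 / pi
pi = 3.14159...
DBH = 70.3 cm

70.3


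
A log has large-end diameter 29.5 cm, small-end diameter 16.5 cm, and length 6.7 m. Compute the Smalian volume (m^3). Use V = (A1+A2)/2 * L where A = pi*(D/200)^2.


Smalian: V = (A1 + A2)/2 * L,  A = pi*(D/200)^2
A1 = pi*(29.5/200)^2 = 0.068349 m^2
A2 = pi*(16.5/200)^2 = 0.021382 m^2
V = (0.068349+0.021382)/2*6.7 = 0.3006 m^3

0.3006


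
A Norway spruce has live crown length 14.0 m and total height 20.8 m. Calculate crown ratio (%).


Formula: Crown Ratio = (Crown Length / Total Height) * 100
CR = (14.0 m / 20.8 m) * 100
CR = 0.6731 * 100 = 67.3%

67.3


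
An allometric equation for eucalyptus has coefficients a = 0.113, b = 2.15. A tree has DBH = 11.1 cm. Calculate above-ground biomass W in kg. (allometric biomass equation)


Formula: W = a * DBH^b  (allometric power law)
DBH^b = 11.1^2.15 = 176.7846
W = 0.113 * 176.7846 = 20.0 kg

20.0


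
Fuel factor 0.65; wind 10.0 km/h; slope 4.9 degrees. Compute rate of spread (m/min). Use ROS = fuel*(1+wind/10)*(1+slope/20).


Formula: ROS = fuel * (1 + wind/10) * (1 + slope/20)
Wind factor = 1 + 10.0/10 = 2.0
Slope factor = 1 + 4.9/20 = 1.245
ROS = 0.65 * 2.0 * 1.245 = 1.62 m/min

1.62


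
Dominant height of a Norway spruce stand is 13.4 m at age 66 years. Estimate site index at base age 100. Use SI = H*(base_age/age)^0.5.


Formula: SI = H_dom * (base_age / age)^0.5
Age ratio = 100 / 66 = 1.51515
sqrt(age_ratio) = 1.23091
SI = 13.4 * 1.23091 = 16.5 m

16.5


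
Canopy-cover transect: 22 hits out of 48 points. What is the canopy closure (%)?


Formula: Canopy closure = covered points / total points * 100
Closure = 22 / 48 * 100
Closure = 0.4583 * 100 = 45.8%

45.8


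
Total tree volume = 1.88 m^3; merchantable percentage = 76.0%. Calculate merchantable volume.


Formula: MV = V_total * (merchantable_pct / 100)
Merchantable fraction = 76.0% / 100 = 0.76
MV = 1.88 m^3 * 0.76 = 1.429 m^3

1.429


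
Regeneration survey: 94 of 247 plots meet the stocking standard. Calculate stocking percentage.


Formula: Stocking % = stocked plots / total plots * 100
Stocking = 94 / 247 * 100
Stocking = 0.3806 * 100 = 38.1%

38.1


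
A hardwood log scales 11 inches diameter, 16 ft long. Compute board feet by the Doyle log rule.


Doyle: BF = (D - 4)^2 * L / 16
Adjusted diameter = 11 - 4 = 7 in
(D-4)^2 = 7^2 = 49
BF = 49 * 16 / 16 = 49 BF

49


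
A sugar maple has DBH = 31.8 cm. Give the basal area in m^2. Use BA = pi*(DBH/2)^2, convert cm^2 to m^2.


Formula: BA = pi * (DBH/2)^2 / 10000  (cm^2 to m^2)
Radius = DBH/2 = 31.8/2 = 15.9 cm
BA = pi * 15.9^2 / 10000
   = 794.226 cm^2 / 10000
   = 0.0794 m^2

0.0794


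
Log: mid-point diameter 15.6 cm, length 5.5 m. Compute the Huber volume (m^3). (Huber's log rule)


Huber: V = Am * L,  Am = pi*(Dm/200)^2
Am = pi*(15.6/200)^2 = 0.019113 m^2
V = 0.019113*5.5 = 0.1051 m^3

0.1051


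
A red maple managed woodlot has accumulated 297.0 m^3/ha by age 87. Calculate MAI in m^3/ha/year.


Formula: MAI = Total Volume / Stand Age
MAI = 297.0 m^3/ha / 87 years
MAI = 3.41 m^3/ha/year

3.41


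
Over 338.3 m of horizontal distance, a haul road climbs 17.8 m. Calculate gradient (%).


Formula: Gradient = rise / run * 100
Gradient = 17.8 / 338.3 * 100 = 5.3%

5.3


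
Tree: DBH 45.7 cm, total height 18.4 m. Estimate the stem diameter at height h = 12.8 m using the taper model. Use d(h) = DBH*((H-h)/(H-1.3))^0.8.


Taper: d(h) = DBH * ((H - h) / (H - 1.3))^0.8
Numerator = H - h = 18.4 - 12.8 = 5.6 m
Denominator = H - 1.3 = 18.4 - 1.3 = 17.1 m
Ratio = 5.6 / 17.1 = 0.32749
d = 45.7 * 0.32749^0.8 = 18.7 cm

18.7


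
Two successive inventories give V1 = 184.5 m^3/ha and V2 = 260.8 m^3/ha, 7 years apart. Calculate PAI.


Formula: PAI = (V_T2 - V_T1) / (T2 - T1)
Volume increment = 260.8 - 184.5 = 76.3 m^3/ha
PAI = 76.3 / 7 = 10.9 m^3/ha/year

10.9


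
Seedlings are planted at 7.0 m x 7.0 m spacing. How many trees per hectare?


Formula: TPH = 10000 m^2/ha / (spacing_x * spacing_y)
Area per tree = 7.0 m * 7.0 m = 49.0 m^2
TPH = 10000 / 49.0 = 204 trees/ha

204


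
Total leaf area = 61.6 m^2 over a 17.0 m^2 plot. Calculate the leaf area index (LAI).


Formula: LAI = total leaf area / ground area  (dimensionless)
LAI = 61.6 m^2 / 17.0 m^2
LAI = 3.62

3.62


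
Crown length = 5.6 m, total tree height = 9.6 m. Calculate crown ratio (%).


Formula: Crown Ratio = (Crown Length / Total Height) * 100
CR = (5.6 m / 9.6 m) * 100
CR = 0.5833 * 100 = 58.3%

58.3


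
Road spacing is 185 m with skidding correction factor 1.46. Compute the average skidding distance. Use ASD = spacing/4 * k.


Formula: ASD = (spacing / 4) * correction
Uncorrected distance = spacing / 4 = 185 / 4 = 46.25 m
ASD = 46.25 * 1.46 = 68 m

68


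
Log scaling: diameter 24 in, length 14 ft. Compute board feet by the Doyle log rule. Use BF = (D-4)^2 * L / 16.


Doyle: BF = (D - 4)^2 * L / 16
Adjusted diameter = 24 - 4 = 20 in
(D-4)^2 = 20^2 = 400
BF = 400 * 14 / 16 = 350 BF

350


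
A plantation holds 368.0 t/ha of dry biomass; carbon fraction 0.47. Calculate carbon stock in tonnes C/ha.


Formula: Carbon Stock = Biomass * Carbon Fraction
C = 368.0 t/ha * 0.47
C = 173.0 t C/ha

173.0


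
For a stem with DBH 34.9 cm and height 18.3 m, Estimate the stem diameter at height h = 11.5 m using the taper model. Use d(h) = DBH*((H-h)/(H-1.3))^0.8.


Taper: d(h) = DBH * ((H - h) / (H - 1.3))^0.8
Numerator = H - h = 18.3 - 11.5 = 6.8 m
Denominator = H - 1.3 = 18.3 - 1.3 = 17.0 m
Ratio = 6.8 / 17.0 = 0.4
d = 34.9 * 0.4^0.8 = 16.8 cm

16.8


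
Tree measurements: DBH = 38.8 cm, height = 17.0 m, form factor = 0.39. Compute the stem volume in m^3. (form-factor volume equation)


Formula: V = pi * (DBH/200)^2 * H * ff
Radius = DBH/200 = 38.8/200 = 0.194 m
Radius^2 = 0.194^2 = 0.037636 m^2
V = pi * 0.037636 * 17.0 * 0.39
V = 0.784 m^3

0.784


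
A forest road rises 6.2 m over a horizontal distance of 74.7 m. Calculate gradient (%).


Formula: Gradient = rise / run * 100
Gradient = 6.2 / 74.7 * 100 = 8.3%

8.3


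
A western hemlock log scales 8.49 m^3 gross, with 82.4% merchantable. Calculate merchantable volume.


Formula: MV = V_total * (merchantable_pct / 100)
Merchantable fraction = 82.4% / 100 = 0.824
MV = 8.49 m^3 * 0.824 = 6.996 m^3

6.996


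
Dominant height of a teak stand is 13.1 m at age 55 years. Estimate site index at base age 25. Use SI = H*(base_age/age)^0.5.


Formula: SI = H_dom * (base_age / age)^0.5
Age ratio = 25 / 55 = 0.45455
sqrt(age_ratio) = 0.6742
SI = 13.1 * 0.6742 = 8.8 m

8.8


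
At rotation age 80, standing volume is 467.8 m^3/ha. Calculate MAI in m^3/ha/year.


Formula: MAI = Total Volume / Stand Age
MAI = 467.8 m^3/ha / 80 years
MAI = 5.85 m^3/ha/year

5.85


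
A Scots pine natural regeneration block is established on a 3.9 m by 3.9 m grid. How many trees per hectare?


Formula: TPH = 10000 m^2/ha / (spacing_x * spacing_y)
Area per tree = 3.9 m * 3.9 m = 15.21 m^2
TPH = 10000 / 15.21 = 657 trees/ha

657


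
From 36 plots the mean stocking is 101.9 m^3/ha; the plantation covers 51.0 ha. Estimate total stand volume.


Formula: Total Volume = Mean Volume per ha * Total Area
Total Volume = 101.9 m^3/ha * 51.0 ha
Total Volume = 5197 m^3

5197


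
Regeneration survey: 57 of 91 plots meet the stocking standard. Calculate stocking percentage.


Formula: Stocking % = stocked plots / total plots * 100
Stocking = 57 / 91 * 100
Stocking = 0.6264 * 100 = 62.6%

62.6


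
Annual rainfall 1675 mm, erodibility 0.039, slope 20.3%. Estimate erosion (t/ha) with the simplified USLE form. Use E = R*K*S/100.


Formula: E = R * K * S / 100  (simplified USLE)
R * K = 1675 * 0.039 = 65.325
E = 65.325 * 20.3 / 100 = 13.26 t/ha

13.26


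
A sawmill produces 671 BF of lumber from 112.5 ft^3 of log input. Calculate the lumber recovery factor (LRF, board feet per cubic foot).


Formula: LRF = Lumber Output (BF) / Log Input (ft^3)
LRF = 671 BF / 112.5 ft^3
LRF = 5.96 BF/ft^3

5.96


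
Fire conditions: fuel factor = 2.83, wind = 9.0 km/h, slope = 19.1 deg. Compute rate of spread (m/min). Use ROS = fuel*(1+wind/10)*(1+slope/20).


Formula: ROS = fuel * (1 + wind/10) * (1 + slope/20)
Wind factor = 1 + 9.0/10 = 1.9
Slope factor = 1 + 19.1/20 = 1.955
ROS = 2.83 * 1.9 * 1.955 = 10.51 m/min

10.51


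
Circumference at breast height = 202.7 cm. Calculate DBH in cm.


Formula: DBH = C / pi
DBH = 202.7 / pi
pi = 3.14159...
DBH = 64.5 cm

64.5


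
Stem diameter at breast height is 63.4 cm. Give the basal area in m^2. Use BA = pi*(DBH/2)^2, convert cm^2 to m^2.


Formula: BA = pi * (DBH/2)^2 / 10000  (cm^2 to m^2)
Radius = DBH/2 = 63.4/2 = 31.7 cm
BA = pi * 31.7^2 / 10000
   = 3156.955 cm^2 / 10000
   = 0.3157 m^2

0.3157


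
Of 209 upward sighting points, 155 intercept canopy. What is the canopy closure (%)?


Formula: Canopy closure = covered points / total points * 100
Closure = 155 / 209 * 100
Closure = 0.7416 * 100 = 74.2%

74.2


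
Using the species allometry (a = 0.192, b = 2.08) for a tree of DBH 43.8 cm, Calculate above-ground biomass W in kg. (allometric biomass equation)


Formula: W = a * DBH^b  (allometric power law)
DBH^b = 43.8^2.08 = 2595.7696
W = 0.192 * 2595.7696 = 498.4 kg

498.4


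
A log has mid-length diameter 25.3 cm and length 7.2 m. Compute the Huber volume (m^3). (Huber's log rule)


Huber: V = Am * L,  Am = pi*(Dm/200)^2
Am = pi*(25.3/200)^2 = 0.050273 m^2
V = 0.050273*7.2 = 0.362 m^3

0.362


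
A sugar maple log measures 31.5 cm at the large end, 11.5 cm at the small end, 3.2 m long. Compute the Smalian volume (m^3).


Smalian: V = (A1 + A2)/2 * L,  A = pi*(D/200)^2
A1 = pi*(31.5/200)^2 = 0.077931 m^2
A2 = pi*(11.5/200)^2 = 0.010387 m^2
V = (0.077931+0.010387)/2*3.2 = 0.1413 m^3

0.1413


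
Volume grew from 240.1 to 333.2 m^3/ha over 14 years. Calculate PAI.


Formula: PAI = (V_T2 - V_T1) / (T2 - T1)
Volume increment = 333.2 - 240.1 = 93.1 m^3/ha
PAI = 93.1 / 14 = 6.65 m^3/ha/year

6.65


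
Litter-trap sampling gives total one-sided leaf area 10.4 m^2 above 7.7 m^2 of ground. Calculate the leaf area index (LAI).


Formula: LAI = total leaf area / ground area  (dimensionless)
LAI = 10.4 m^2 / 7.7 m^2
LAI = 1.35

1.35


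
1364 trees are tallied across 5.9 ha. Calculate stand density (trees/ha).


Formula: Stand Density = N_trees / Area_ha
Density = 1364 trees / 5.9 ha
Density = 231 trees/ha

231


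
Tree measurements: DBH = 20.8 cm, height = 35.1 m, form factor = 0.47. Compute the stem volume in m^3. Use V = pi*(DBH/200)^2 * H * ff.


Formula: V = pi * (DBH/200)^2 * H * ff
Radius = DBH/200 = 20.8/200 = 0.104 m
Radius^2 = 0.104^2 = 0.010816 m^2
V = pi * 0.010816 * 35.1 * 0.47
V = 0.561 m^3

0.561


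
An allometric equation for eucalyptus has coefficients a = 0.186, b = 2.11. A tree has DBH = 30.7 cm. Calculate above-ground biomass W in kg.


Formula: W = a * DBH^b  (allometric power law)
DBH^b = 30.7^2.11 = 1373.6053
W = 0.186 * 1373.6053 = 255.5 kg

255.5


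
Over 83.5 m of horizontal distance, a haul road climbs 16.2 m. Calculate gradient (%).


Formula: Gradient = rise / run * 100
Gradient = 16.2 / 83.5 * 100 = 19.4%

19.4


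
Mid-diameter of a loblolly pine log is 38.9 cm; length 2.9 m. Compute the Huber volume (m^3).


Huber: V = Am * L,  Am = pi*(Dm/200)^2
Am = pi*(38.9/200)^2 = 0.118847 m^2
V = 0.118847*2.9 = 0.3447 m^3

0.3447


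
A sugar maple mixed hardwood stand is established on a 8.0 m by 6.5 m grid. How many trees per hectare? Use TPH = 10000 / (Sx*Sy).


Formula: TPH = 10000 m^2/ha / (spacing_x * spacing_y)
Area per tree = 8.0 m * 6.5 m = 52.0 m^2
TPH = 10000 / 52.0 = 192 trees/ha

192


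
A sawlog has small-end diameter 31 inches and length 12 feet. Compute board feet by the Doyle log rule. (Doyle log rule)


Doyle: BF = (D - 4)^2 * L / 16
Adjusted diameter = 31 - 4 = 27 in
(D-4)^2 = 27^2 = 729
BF = 729 * 12 / 16 = 547 BF

547


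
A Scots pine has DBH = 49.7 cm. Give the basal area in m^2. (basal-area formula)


Formula: BA = pi * (DBH/2)^2 / 10000  (cm^2 to m^2)
Radius = DBH/2 = 49.7/2 = 24.85 cm
BA = pi * 24.85^2 / 10000
   = 1940.0041 cm^2 / 10000
   = 0.194 m^2

0.194


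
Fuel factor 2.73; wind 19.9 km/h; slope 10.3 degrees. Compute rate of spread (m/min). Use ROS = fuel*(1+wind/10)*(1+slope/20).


Formula: ROS = fuel * (1 + wind/10) * (1 + slope/20)
Wind factor = 1 + 19.9/10 = 2.99
Slope factor = 1 + 10.3/20 = 1.515
ROS = 2.73 * 2.99 * 1.515 = 12.37 m/min

12.37


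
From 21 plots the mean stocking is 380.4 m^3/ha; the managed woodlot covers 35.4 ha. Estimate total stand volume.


Formula: Total Volume = Mean Volume per ha * Total Area
Total Volume = 380.4 m^3/ha * 35.4 ha
Total Volume = 13466 m^3

13466


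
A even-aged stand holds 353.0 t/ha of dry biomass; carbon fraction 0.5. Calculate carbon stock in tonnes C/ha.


Formula: Carbon Stock = Biomass * Carbon Fraction
C = 353.0 t/ha * 0.5
C = 176.5 t C/ha

176.5


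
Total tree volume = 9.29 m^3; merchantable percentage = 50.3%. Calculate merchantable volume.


Formula: MV = V_total * (merchantable_pct / 100)
Merchantable fraction = 50.3% / 100 = 0.503
MV = 9.29 m^3 * 0.503 = 4.673 m^3

4.673


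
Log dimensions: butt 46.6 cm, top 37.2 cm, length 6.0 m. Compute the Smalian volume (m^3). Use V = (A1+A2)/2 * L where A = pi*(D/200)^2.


Smalian: V = (A1 + A2)/2 * L,  A = pi*(D/200)^2
A1 = pi*(46.6/200)^2 = 0.170554 m^2
A2 = pi*(37.2/200)^2 = 0.108687 m^2
V = (0.170554+0.108687)/2*6.0 = 0.8377 m^3

0.8377


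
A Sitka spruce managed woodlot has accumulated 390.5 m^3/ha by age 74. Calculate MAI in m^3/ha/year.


Formula: MAI = Total Volume / Stand Age
MAI = 390.5 m^3/ha / 74 years
MAI = 5.28 m^3/ha/year

5.28


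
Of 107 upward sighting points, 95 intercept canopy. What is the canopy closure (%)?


Formula: Canopy closure = covered points / total points * 100
Closure = 95 / 107 * 100
Closure = 0.8879 * 100 = 88.8%

88.8


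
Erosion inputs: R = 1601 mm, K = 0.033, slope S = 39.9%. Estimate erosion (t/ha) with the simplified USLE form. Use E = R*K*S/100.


Formula: E = R * K * S / 100  (simplified USLE)
R * K = 1601 * 0.033 = 52.833
E = 52.833 * 39.9 / 100 = 21.08 t/ha

21.08


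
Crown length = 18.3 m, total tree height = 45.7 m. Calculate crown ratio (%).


Formula: Crown Ratio = (Crown Length / Total Height) * 100
CR = (18.3 m / 45.7 m) * 100
CR = 0.4004 * 100 = 40.0%

40.0


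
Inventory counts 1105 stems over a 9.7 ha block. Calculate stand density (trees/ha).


Formula: Stand Density = N_trees / Area_ha
Density = 1105 trees / 9.7 ha
Density = 114 trees/ha

114


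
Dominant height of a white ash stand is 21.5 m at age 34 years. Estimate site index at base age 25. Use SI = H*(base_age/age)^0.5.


Formula: SI = H_dom * (base_age / age)^0.5
Age ratio = 25 / 34 = 0.73529
sqrt(age_ratio) = 0.85749
SI = 21.5 * 0.85749 = 18.4 m

18.4


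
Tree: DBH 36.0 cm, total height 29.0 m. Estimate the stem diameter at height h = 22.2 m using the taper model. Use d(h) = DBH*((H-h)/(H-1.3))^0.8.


Taper: d(h) = DBH * ((H - h) / (H - 1.3))^0.8
Numerator = H - h = 29.0 - 22.2 = 6.8 m
Denominator = H - 1.3 = 29.0 - 1.3 = 27.7 m
Ratio = 6.8 / 27.7 = 0.24549
d = 36.0 * 0.24549^0.8 = 11.7 cm

11.7


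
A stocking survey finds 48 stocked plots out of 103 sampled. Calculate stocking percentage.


Formula: Stocking % = stocked plots / total plots * 100
Stocking = 48 / 103 * 100
Stocking = 0.466 * 100 = 46.6%

46.6


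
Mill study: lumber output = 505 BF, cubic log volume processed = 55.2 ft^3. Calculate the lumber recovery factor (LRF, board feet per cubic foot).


Formula: LRF = Lumber Output (BF) / Log Input (ft^3)
LRF = 505 BF / 55.2 ft^3
LRF = 9.15 BF/ft^3

9.15


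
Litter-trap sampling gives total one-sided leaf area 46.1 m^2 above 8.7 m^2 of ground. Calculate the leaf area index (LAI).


Formula: LAI = total leaf area / ground area  (dimensionless)
LAI = 46.1 m^2 / 8.7 m^2
LAI = 5.3

5.3


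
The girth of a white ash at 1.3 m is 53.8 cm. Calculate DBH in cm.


Formula: DBH = C / pi
DBH = 53.8 / pi
pi = 3.14159...
DBH = 17.1 cm

17.1


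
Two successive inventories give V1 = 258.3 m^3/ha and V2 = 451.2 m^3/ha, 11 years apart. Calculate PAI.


Formula: PAI = (V_T2 - V_T1) / (T2 - T1)
Volume increment = 451.2 - 258.3 = 192.9 m^3/ha
PAI = 192.9 / 11 = 17.54 m^3/ha/year

17.54


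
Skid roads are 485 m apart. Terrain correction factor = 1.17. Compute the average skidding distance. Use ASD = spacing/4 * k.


Formula: ASD = (spacing / 4) * correction
Uncorrected distance = spacing / 4 = 485 / 4 = 121.25 m
ASD = 121.25 * 1.17 = 142 m

142


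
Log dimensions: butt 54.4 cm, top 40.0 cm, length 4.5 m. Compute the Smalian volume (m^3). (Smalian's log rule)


Smalian: V = (A1 + A2)/2 * L,  A = pi*(D/200)^2
A1 = pi*(54.4/200)^2 = 0.232428 m^2
A2 = pi*(40.0/200)^2 = 0.125664 m^2
V = (0.232428+0.125664)/2*4.5 = 0.8057 m^3

0.8057


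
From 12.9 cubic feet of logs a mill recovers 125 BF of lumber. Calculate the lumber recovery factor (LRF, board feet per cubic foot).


Formula: LRF = Lumber Output (BF) / Log Input (ft^3)
LRF = 125 BF / 12.9 ft^3
LRF = 9.69 BF/ft^3

9.69


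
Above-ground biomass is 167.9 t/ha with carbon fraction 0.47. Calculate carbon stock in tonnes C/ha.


Formula: Carbon Stock = Biomass * Carbon Fraction
C = 167.9 t/ha * 0.47
C = 78.9 t C/ha

78.9


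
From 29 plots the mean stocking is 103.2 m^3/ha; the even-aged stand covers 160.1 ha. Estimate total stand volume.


Formula: Total Volume = Mean Volume per ha * Total Area
Total Volume = 103.2 m^3/ha * 160.1 ha
Total Volume = 16522 m^3

16522


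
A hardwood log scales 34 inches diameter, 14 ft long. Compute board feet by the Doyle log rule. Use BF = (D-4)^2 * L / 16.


Doyle: BF = (D - 4)^2 * L / 16
Adjusted diameter = 34 - 4 = 30 in
(D-4)^2 = 30^2 = 900
BF = 900 * 14 / 16 = 788 BF

788


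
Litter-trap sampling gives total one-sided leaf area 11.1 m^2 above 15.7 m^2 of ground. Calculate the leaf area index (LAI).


Formula: LAI = total leaf area / ground area  (dimensionless)
LAI = 11.1 m^2 / 15.7 m^2
LAI = 0.71

0.71


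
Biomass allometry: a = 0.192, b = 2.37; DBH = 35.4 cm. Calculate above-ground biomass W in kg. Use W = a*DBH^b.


Formula: W = a * DBH^b  (allometric power law)
DBH^b = 35.4^2.37 = 4689.6208
W = 0.192 * 4689.6208 = 900.4 kg

900.4


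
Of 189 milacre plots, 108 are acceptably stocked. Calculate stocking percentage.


Formula: Stocking % = stocked plots / total plots * 100
Stocking = 108 / 189 * 100
Stocking = 0.5714 * 100 = 57.1%

57.1


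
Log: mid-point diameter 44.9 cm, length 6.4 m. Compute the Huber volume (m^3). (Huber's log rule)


Huber: V = Am * L,  Am = pi*(Dm/200)^2
Am = pi*(44.9/200)^2 = 0.158337 m^2
V = 0.158337*6.4 = 1.0134 m^3

1.0134


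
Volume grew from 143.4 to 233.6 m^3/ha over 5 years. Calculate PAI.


Formula: PAI = (V_T2 - V_T1) / (T2 - T1)
Volume increment = 233.6 - 143.4 = 90.2 m^3/ha
PAI = 90.2 / 5 = 18.04 m^3/ha/year

18.04


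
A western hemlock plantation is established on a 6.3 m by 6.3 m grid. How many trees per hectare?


Formula: TPH = 10000 m^2/ha / (spacing_x * spacing_y)
Area per tree = 6.3 m * 6.3 m = 39.69 m^2
TPH = 10000 / 39.69 = 252 trees/ha

252


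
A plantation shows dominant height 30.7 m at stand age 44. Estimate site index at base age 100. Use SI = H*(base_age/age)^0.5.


Formula: SI = H_dom * (base_age / age)^0.5
Age ratio = 100 / 44 = 2.27273
sqrt(age_ratio) = 1.50756
SI = 30.7 * 1.50756 = 46.3 m

46.3


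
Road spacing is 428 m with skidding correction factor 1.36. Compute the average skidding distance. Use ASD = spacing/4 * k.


Formula: ASD = (spacing / 4) * correction
Uncorrected distance = spacing / 4 = 428 / 4 = 107 m
ASD = 107 * 1.36 = 146 m

146


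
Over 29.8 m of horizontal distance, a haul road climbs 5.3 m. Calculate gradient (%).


Formula: Gradient = rise / run * 100
Gradient = 5.3 / 29.8 * 100 = 17.8%

17.8


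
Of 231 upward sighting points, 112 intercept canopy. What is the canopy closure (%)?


Formula: Canopy closure = covered points / total points * 100
Closure = 112 / 231 * 100
Closure = 0.4848 * 100 = 48.5%

48.5


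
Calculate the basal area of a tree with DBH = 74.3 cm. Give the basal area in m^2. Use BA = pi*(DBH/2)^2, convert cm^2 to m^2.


Formula: BA = pi * (DBH/2)^2 / 10000  (cm^2 to m^2)
Radius = DBH/2 = 74.3/2 = 37.15 cm
BA = pi * 37.15^2 / 10000
   = 4335.7827 cm^2 / 10000
   = 0.4336 m^2

0.4336


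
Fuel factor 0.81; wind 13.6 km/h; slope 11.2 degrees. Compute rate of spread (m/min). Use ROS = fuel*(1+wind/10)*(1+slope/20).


Formula: ROS = fuel * (1 + wind/10) * (1 + slope/20)
Wind factor = 1 + 13.6/10 = 2.36
Slope factor = 1 + 11.2/20 = 1.56
ROS = 0.81 * 2.36 * 1.56 = 2.98 m/min

2.98


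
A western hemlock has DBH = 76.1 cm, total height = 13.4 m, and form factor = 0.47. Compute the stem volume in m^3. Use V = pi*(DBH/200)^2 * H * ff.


Formula: V = pi * (DBH/200)^2 * H * ff
Radius = DBH/200 = 76.1/200 = 0.3805 m
Radius^2 = 0.3805^2 = 0.14478025 m^2
V = pi * 0.14478025 * 13.4 * 0.47
V = 2.865 m^3

2.865


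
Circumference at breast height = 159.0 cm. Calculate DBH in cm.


Formula: DBH = C / pi
DBH = 159.0 / pi
pi = 3.14159...
DBH = 50.6 cm

50.6


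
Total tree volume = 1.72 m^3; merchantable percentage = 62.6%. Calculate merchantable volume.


Formula: MV = V_total * (merchantable_pct / 100)
Merchantable fraction = 62.6% / 100 = 0.626
MV = 1.72 m^3 * 0.626 = 1.077 m^3

1.077


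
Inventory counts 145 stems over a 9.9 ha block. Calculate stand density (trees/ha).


Formula: Stand Density = N_trees / Area_ha
Density = 145 trees / 9.9 ha
Density = 15 trees/ha

15


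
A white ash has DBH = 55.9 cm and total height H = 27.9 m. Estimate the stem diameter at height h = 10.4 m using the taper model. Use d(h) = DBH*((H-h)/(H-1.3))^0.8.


Taper: d(h) = DBH * ((H - h) / (H - 1.3))^0.8
Numerator = H - h = 27.9 - 10.4 = 17.5 m
Denominator = H - 1.3 = 27.9 - 1.3 = 26.6 m
Ratio = 17.5 / 26.6 = 0.65789
d = 55.9 * 0.65789^0.8 = 40.0 cm

40.0


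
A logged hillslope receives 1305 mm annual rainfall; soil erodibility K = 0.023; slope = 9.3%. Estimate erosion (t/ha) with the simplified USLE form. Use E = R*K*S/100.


Formula: E = R * K * S / 100  (simplified USLE)
R * K = 1305 * 0.023 = 30.015
E = 30.015 * 9.3 / 100 = 2.79 t/ha

2.79


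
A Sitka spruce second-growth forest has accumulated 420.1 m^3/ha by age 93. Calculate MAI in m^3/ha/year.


Formula: MAI = Total Volume / Stand Age
MAI = 420.1 m^3/ha / 93 years
MAI = 4.52 m^3/ha/year

4.52


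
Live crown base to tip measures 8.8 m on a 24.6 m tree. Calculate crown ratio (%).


Formula: Crown Ratio = (Crown Length / Total Height) * 100
CR = (8.8 m / 24.6 m) * 100
CR = 0.3577 * 100 = 35.8%

35.8


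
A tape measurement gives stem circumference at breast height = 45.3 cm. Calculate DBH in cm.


Formula: DBH = C / pi
DBH = 45.3 / pi
pi = 3.14159...
DBH = 14.4 cm

14.4


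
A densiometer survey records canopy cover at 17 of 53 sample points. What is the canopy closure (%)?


Formula: Canopy closure = covered points / total points * 100
Closure = 17 / 53 * 100
Closure = 0.3208 * 100 = 32.1%

32.1


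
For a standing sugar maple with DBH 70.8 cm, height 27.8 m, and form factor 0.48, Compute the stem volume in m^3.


Formula: V = pi * (DBH/200)^2 * H * ff
Radius = DBH/200 = 70.8/200 = 0.354 m
Radius^2 = 0.354^2 = 0.125316 m^2
V = pi * 0.125316 * 27.8 * 0.48
V = 5.253 m^3

5.253


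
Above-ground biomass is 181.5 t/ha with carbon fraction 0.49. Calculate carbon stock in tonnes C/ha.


Formula: Carbon Stock = Biomass * Carbon Fraction
C = 181.5 t/ha * 0.49
C = 88.9 t C/ha

88.9


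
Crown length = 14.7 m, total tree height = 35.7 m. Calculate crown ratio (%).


Formula: Crown Ratio = (Crown Length / Total Height) * 100
CR = (14.7 m / 35.7 m) * 100
CR = 0.4118 * 100 = 41.2%

41.2


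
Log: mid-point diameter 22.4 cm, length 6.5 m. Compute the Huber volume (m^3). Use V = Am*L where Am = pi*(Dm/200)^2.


Huber: V = Am * L,  Am = pi*(Dm/200)^2
Am = pi*(22.4/200)^2 = 0.039408 m^2
V = 0.039408*6.5 = 0.2562 m^3

0.2562


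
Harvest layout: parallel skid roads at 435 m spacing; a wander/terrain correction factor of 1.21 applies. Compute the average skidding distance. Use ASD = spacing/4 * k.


Formula: ASD = (spacing / 4) * correction
Uncorrected distance = spacing / 4 = 435 / 4 = 108.75 m
ASD = 108.75 * 1.21 = 132 m

132


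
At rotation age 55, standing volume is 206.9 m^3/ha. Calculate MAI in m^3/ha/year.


Formula: MAI = Total Volume / Stand Age
MAI = 206.9 m^3/ha / 55 years
MAI = 3.76 m^3/ha/year

3.76


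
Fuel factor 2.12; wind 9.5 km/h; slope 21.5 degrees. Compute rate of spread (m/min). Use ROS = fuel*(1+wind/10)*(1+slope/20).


Formula: ROS = fuel * (1 + wind/10) * (1 + slope/20)
Wind factor = 1 + 9.5/10 = 1.95
Slope factor = 1 + 21.5/20 = 2.075
ROS = 2.12 * 1.95 * 2.075 = 8.58 m/min

8.58


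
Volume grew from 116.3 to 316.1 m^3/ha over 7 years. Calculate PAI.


Formula: PAI = (V_T2 - V_T1) / (T2 - T1)
Volume increment = 316.1 - 116.3 = 199.8 m^3/ha
PAI = 199.8 / 7 = 28.54 m^3/ha/year

28.54


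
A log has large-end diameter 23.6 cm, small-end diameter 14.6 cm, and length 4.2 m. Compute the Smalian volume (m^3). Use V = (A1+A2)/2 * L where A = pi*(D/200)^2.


Smalian: V = (A1 + A2)/2 * L,  A = pi*(D/200)^2
A1 = pi*(23.6/200)^2 = 0.043744 m^2
A2 = pi*(14.6/200)^2 = 0.016742 m^2
V = (0.043744+0.016742)/2*4.2 = 0.127 m^3

0.127


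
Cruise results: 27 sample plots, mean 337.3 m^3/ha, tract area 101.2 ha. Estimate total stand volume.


Formula: Total Volume = Mean Volume per ha * Total Area
Total Volume = 337.3 m^3/ha * 101.2 ha
Total Volume = 34135 m^3

34135


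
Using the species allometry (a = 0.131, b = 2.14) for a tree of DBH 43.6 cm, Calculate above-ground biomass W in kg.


Formula: W = a * DBH^b  (allometric power law)
DBH^b = 43.6^2.14 = 3224.7874
W = 0.131 * 3224.7874 = 422.4 kg

422.4


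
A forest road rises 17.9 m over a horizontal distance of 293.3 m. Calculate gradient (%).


Formula: Gradient = rise / run * 100
Gradient = 17.9 / 293.3 * 100 = 6.1%

6.1


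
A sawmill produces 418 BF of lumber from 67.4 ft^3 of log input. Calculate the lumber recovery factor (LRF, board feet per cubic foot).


Formula: LRF = Lumber Output (BF) / Log Input (ft^3)
LRF = 418 BF / 67.4 ft^3
LRF = 6.2 BF/ft^3

6.2


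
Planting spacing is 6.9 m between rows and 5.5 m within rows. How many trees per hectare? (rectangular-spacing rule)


Formula: TPH = 10000 m^2/ha / (spacing_x * spacing_y)
Area per tree = 6.9 m * 5.5 m = 37.95 m^2
TPH = 10000 / 37.95 = 264 trees/ha

264


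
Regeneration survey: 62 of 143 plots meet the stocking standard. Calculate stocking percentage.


Formula: Stocking % = stocked plots / total plots * 100
Stocking = 62 / 143 * 100
Stocking = 0.4336 * 100 = 43.4%

43.4


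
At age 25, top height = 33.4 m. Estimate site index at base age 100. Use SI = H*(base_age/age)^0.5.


Formula: SI = H_dom * (base_age / age)^0.5
Age ratio = 100 / 25 = 4.0
sqrt(age_ratio) = 2.0
SI = 33.4 * 2.0 = 66.8 m

66.8


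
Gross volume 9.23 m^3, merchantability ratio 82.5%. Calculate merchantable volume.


Formula: MV = V_total * (merchantable_pct / 100)
Merchantable fraction = 82.5% / 100 = 0.825
MV = 9.23 m^3 * 0.825 = 7.615 m^3

7.615


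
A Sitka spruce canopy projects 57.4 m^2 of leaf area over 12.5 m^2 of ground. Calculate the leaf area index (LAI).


Formula: LAI = total leaf area / ground area  (dimensionless)
LAI = 57.4 m^2 / 12.5 m^2
LAI = 4.59

4.59


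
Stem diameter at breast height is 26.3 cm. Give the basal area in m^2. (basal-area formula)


Formula: BA = pi * (DBH/2)^2 / 10000  (cm^2 to m^2)
Radius = DBH/2 = 26.3/2 = 13.15 cm
BA = pi * 13.15^2 / 10000
   = 543.2521 cm^2 / 10000
   = 0.0543 m^2

0.0543


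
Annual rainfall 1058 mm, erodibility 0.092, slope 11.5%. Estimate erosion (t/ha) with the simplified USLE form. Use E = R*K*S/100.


Formula: E = R * K * S / 100  (simplified USLE)
R * K = 1058 * 0.092 = 97.336
E = 97.336 * 11.5 / 100 = 11.19 t/ha

11.19


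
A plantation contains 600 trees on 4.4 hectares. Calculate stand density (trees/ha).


Formula: Stand Density = N_trees / Area_ha
Density = 600 trees / 4.4 ha
Density = 136 trees/ha

136


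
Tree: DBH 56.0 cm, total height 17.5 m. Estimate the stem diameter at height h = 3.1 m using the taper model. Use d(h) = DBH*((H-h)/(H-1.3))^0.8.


Taper: d(h) = DBH * ((H - h) / (H - 1.3))^0.8
Numerator = H - h = 17.5 - 3.1 = 14.4 m
Denominator = H - 1.3 = 17.5 - 1.3 = 16.2 m
Ratio = 14.4 / 16.2 = 0.88889
d = 56.0 * 0.88889^0.8 = 51.0 cm

51.0


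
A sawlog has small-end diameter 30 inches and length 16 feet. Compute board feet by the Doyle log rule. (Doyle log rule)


Doyle: BF = (D - 4)^2 * L / 16
Adjusted diameter = 30 - 4 = 26 in
(D-4)^2 = 26^2 = 676
BF = 676 * 16 / 16 = 676 BF

676


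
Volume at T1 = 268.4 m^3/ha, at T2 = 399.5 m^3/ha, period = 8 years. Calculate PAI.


Formula: PAI = (V_T2 - V_T1) / (T2 - T1)
Volume increment = 399.5 - 268.4 = 131.1 m^3/ha
PAI = 131.1 / 8 = 16.39 m^3/ha/year

16.39


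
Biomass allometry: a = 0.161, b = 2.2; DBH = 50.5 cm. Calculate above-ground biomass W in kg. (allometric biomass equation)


Formula: W = a * DBH^b  (allometric power law)
DBH^b = 50.5^2.2 = 5587.8023
W = 0.161 * 5587.8023 = 899.6 kg

899.6


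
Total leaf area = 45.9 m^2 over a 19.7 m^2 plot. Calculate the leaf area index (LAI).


Formula: LAI = total leaf area / ground area  (dimensionless)
LAI = 45.9 m^2 / 19.7 m^2
LAI = 2.33

2.33


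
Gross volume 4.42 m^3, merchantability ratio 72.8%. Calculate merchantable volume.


Formula: MV = V_total * (merchantable_pct / 100)
Merchantable fraction = 72.8% / 100 = 0.728
MV = 4.42 m^3 * 0.728 = 3.218 m^3

3.218


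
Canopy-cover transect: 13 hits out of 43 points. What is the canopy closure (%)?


Formula: Canopy closure = covered points / total points * 100
Closure = 13 / 43 * 100
Closure = 0.3023 * 100 = 30.2%

30.2


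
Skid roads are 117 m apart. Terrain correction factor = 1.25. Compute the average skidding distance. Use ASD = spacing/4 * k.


Formula: ASD = (spacing / 4) * correction
Uncorrected distance = spacing / 4 = 117 / 4 = 29.25 m
ASD = 29.25 * 1.25 = 37 m

37


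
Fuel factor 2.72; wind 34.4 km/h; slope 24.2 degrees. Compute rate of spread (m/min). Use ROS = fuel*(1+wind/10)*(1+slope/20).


Formula: ROS = fuel * (1 + wind/10) * (1 + slope/20)
Wind factor = 1 + 34.4/10 = 4.44
Slope factor = 1 + 24.2/20 = 2.21
ROS = 2.72 * 4.44 * 2.21 = 26.69 m/min

26.69


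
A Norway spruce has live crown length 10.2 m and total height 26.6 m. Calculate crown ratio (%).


Formula: Crown Ratio = (Crown Length / Total Height) * 100
CR = (10.2 m / 26.6 m) * 100
CR = 0.3835 * 100 = 38.3%

38.3


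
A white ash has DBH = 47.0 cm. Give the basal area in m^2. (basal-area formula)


Formula: BA = pi * (DBH/2)^2 / 10000  (cm^2 to m^2)
Radius = DBH/2 = 47.0/2 = 23.5 cm
BA = pi * 23.5^2 / 10000
   = 1734.9445 cm^2 / 10000
   = 0.1735 m^2

0.1735


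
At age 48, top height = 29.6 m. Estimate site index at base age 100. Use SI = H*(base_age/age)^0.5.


Formula: SI = H_dom * (base_age / age)^0.5
Age ratio = 100 / 48 = 2.08333
sqrt(age_ratio) = 1.44338
SI = 29.6 * 1.44338 = 42.7 m

42.7


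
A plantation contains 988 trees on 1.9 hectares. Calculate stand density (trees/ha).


Formula: Stand Density = N_trees / Area_ha
Density = 988 trees / 1.9 ha
Density = 520 trees/ha

520


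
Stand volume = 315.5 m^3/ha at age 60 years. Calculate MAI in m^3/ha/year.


Formula: MAI = Total Volume / Stand Age
MAI = 315.5 m^3/ha / 60 years
MAI = 5.26 m^3/ha/year

5.26


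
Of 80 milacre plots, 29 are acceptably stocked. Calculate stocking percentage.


Formula: Stocking % = stocked plots / total plots * 100
Stocking = 29 / 80 * 100
Stocking = 0.3625 * 100 = 36.3%

36.3


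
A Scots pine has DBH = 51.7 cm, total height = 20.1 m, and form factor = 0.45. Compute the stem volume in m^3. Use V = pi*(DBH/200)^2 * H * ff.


Formula: V = pi * (DBH/200)^2 * H * ff
Radius = DBH/200 = 51.7/200 = 0.2585 m
Radius^2 = 0.2585^2 = 0.06682225 m^2
V = pi * 0.06682225 * 20.1 * 0.45
V = 1.899 m^3

1.899


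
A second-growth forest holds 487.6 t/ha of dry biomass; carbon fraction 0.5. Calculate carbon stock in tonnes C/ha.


Formula: Carbon Stock = Biomass * Carbon Fraction
C = 487.6 t/ha * 0.5
C = 243.8 t C/ha

243.8


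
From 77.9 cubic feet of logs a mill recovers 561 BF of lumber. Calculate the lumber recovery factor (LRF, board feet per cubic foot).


Formula: LRF = Lumber Output (BF) / Log Input (ft^3)
LRF = 561 BF / 77.9 ft^3
LRF = 7.2 BF/ft^3

7.2


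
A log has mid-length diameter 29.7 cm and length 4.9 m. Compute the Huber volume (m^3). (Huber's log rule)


Huber: V = Am * L,  Am = pi*(Dm/200)^2
Am = pi*(29.7/200)^2 = 0.069279 m^2
V = 0.069279*4.9 = 0.3395 m^3

0.3395


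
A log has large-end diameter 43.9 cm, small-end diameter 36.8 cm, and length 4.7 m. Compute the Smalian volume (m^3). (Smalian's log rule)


Smalian: V = (A1 + A2)/2 * L,  A = pi*(D/200)^2
A1 = pi*(43.9/200)^2 = 0.151363 m^2
A2 = pi*(36.8/200)^2 = 0.106362 m^2
V = (0.151363+0.106362)/2*4.7 = 0.6057 m^3

0.6057


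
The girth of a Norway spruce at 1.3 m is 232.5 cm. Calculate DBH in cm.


Formula: DBH = C / pi
DBH = 232.5 / pi
pi = 3.14159...
DBH = 74.0 cm

74.0


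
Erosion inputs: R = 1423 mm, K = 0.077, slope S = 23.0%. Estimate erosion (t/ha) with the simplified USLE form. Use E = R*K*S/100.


Formula: E = R * K * S / 100  (simplified USLE)
R * K = 1423 * 0.077 = 109.571
E = 109.571 * 23.0 / 100 = 25.2 t/ha

25.2


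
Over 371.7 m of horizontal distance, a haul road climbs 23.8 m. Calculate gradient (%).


Formula: Gradient = rise / run * 100
Gradient = 23.8 / 371.7 * 100 = 6.4%

6.4


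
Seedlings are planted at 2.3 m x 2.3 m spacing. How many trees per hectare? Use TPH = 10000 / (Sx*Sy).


Formula: TPH = 10000 m^2/ha / (spacing_x * spacing_y)
Area per tree = 2.3 m * 2.3 m = 5.29 m^2
TPH = 10000 / 5.29 = 1890 trees/ha

1890


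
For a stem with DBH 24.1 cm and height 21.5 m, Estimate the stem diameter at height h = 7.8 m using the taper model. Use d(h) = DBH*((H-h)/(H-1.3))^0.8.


Taper: d(h) = DBH * ((H - h) / (H - 1.3))^0.8
Numerator = H - h = 21.5 - 7.8 = 13.7 m
Denominator = H - 1.3 = 21.5 - 1.3 = 20.2 m
Ratio = 13.7 / 20.2 = 0.67822
d = 24.1 * 0.67822^0.8 = 17.7 cm

17.7


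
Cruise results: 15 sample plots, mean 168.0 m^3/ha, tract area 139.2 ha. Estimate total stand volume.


Formula: Total Volume = Mean Volume per ha * Total Area
Total Volume = 168.0 m^3/ha * 139.2 ha
Total Volume = 23386 m^3

23386


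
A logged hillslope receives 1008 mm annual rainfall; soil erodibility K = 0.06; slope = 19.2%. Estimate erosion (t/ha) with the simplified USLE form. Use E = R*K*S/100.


Formula: E = R * K * S / 100  (simplified USLE)
R * K = 1008 * 0.06 = 60.48
E = 60.48 * 19.2 / 100 = 11.61 t/ha

11.61


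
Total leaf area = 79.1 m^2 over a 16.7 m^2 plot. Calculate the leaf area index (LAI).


Formula: LAI = total leaf area / ground area  (dimensionless)
LAI = 79.1 m^2 / 16.7 m^2
LAI = 4.74

4.74


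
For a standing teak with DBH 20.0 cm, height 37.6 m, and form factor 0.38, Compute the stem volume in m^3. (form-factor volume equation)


Formula: V = pi * (DBH/200)^2 * H * ff
Radius = DBH/200 = 20.0/200 = 0.1 m
Radius^2 = 0.1^2 = 0.01 m^2
V = pi * 0.01 * 37.6 * 0.38
V = 0.449 m^3

0.449


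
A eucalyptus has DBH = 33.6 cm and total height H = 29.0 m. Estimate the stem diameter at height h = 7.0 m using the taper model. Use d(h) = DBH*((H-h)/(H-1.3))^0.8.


Taper: d(h) = DBH * ((H - h) / (H - 1.3))^0.8
Numerator = H - h = 29.0 - 7.0 = 22.0 m
Denominator = H - 1.3 = 29.0 - 1.3 = 27.7 m
Ratio = 22.0 / 27.7 = 0.79422
d = 33.6 * 0.79422^0.8 = 27.9 cm

27.9


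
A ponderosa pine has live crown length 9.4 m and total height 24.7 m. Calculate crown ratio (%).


Formula: Crown Ratio = (Crown Length / Total Height) * 100
CR = (9.4 m / 24.7 m) * 100
CR = 0.3806 * 100 = 38.1%

38.1


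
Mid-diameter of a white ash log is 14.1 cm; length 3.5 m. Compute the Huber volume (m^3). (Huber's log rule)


Huber: V = Am * L,  Am = pi*(Dm/200)^2
Am = pi*(14.1/200)^2 = 0.015615 m^2
V = 0.015615*3.5 = 0.0547 m^3

0.0547


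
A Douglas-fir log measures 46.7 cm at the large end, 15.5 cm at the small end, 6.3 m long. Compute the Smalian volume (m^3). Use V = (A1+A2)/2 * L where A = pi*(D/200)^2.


Smalian: V = (A1 + A2)/2 * L,  A = pi*(D/200)^2
A1 = pi*(46.7/200)^2 = 0.171287 m^2
A2 = pi*(15.5/200)^2 = 0.018869 m^2
V = (0.171287+0.018869)/2*6.3 = 0.599 m^3

0.599


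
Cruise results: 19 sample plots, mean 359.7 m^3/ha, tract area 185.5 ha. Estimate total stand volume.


Formula: Total Volume = Mean Volume per ha * Total Area
Total Volume = 359.7 m^3/ha * 185.5 ha
Total Volume = 66724 m^3

66724


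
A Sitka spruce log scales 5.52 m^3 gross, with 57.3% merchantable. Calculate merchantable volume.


Formula: MV = V_total * (merchantable_pct / 100)
Merchantable fraction = 57.3% / 100 = 0.573
MV = 5.52 m^3 * 0.573 = 3.163 m^3

3.163


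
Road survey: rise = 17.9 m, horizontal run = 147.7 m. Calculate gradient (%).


Formula: Gradient = rise / run * 100
Gradient = 17.9 / 147.7 * 100 = 12.1%

12.1


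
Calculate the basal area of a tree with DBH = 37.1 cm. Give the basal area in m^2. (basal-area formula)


Formula: BA = pi * (DBH/2)^2 / 10000  (cm^2 to m^2)
Radius = DBH/2 = 37.1/2 = 18.55 cm
BA = pi * 18.55^2 / 10000
   = 1081.0299 cm^2 / 10000
   = 0.1081 m^2

0.1081


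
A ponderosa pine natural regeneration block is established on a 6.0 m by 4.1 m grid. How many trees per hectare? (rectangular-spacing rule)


Formula: TPH = 10000 m^2/ha / (spacing_x * spacing_y)
Area per tree = 6.0 m * 4.1 m = 24.6 m^2
TPH = 10000 / 24.6 = 407 trees/ha

407


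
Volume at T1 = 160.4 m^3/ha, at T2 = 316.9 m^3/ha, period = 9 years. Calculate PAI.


Formula: PAI = (V_T2 - V_T1) / (T2 - T1)
Volume increment = 316.9 - 160.4 = 156.5 m^3/ha
PAI = 156.5 / 9 = 17.39 m^3/ha/year

17.39


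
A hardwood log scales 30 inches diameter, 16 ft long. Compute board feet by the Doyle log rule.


Doyle: BF = (D - 4)^2 * L / 16
Adjusted diameter = 30 - 4 = 26 in
(D-4)^2 = 26^2 = 676
BF = 676 * 16 / 16 = 676 BF

676


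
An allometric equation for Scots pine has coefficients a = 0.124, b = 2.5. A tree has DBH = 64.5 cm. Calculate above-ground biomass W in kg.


Formula: W = a * DBH^b  (allometric power law)
DBH^b = 64.5^2.5 = 33411.7549
W = 0.124 * 33411.7549 = 4143.1 kg

4143.1


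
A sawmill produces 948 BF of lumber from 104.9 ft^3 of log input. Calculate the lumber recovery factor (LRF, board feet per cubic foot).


Formula: LRF = Lumber Output (BF) / Log Input (ft^3)
LRF = 948 BF / 104.9 ft^3
LRF = 9.04 BF/ft^3

9.04


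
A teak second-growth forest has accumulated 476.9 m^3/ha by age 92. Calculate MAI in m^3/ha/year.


Formula: MAI = Total Volume / Stand Age
MAI = 476.9 m^3/ha / 92 years
MAI = 5.18 m^3/ha/year

5.18


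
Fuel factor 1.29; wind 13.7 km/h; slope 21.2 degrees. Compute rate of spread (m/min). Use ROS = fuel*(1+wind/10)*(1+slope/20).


Formula: ROS = fuel * (1 + wind/10) * (1 + slope/20)
Wind factor = 1 + 13.7/10 = 2.37
Slope factor = 1 + 21.2/20 = 2.06
ROS = 1.29 * 2.37 * 2.06 = 6.3 m/min

6.3
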